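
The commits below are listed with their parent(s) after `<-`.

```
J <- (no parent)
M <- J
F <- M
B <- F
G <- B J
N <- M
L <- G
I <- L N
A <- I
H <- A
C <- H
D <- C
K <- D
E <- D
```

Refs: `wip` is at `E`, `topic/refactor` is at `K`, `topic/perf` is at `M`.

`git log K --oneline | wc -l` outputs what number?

Walking parent pointers from K: reachable set = {A, B, C, D, F, G, H, I, J, K, L, M, N}.
That is 13 commits.

13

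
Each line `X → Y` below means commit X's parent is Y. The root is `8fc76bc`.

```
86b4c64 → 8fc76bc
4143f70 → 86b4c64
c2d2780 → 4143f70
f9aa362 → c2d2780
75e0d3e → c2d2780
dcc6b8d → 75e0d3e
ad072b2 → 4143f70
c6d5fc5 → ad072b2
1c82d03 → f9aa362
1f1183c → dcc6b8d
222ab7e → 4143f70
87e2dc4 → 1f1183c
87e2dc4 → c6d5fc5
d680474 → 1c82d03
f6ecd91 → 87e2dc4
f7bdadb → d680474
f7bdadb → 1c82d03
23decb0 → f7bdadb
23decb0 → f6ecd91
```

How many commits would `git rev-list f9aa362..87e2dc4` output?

6

Reachable from 87e2dc4: {1f1183c, 4143f70, 75e0d3e, 86b4c64, 87e2dc4, 8fc76bc, ad072b2, c2d2780, c6d5fc5, dcc6b8d}.
Reachable from f9aa362: {4143f70, 86b4c64, 8fc76bc, c2d2780, f9aa362}.
In 87e2dc4's history but not f9aa362's: {1f1183c, 75e0d3e, 87e2dc4, ad072b2, c6d5fc5, dcc6b8d} — 6 commits.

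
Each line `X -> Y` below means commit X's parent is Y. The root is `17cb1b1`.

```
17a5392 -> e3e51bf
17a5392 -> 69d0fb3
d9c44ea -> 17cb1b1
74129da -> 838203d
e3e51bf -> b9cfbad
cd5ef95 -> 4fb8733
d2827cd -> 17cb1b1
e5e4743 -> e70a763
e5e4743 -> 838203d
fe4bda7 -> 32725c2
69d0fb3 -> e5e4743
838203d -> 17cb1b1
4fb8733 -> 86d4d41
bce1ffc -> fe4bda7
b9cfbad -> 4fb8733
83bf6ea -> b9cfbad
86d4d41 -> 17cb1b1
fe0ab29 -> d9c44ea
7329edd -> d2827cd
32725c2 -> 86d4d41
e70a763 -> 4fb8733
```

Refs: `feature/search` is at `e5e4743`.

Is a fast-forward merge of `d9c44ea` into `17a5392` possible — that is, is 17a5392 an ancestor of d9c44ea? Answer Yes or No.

A fast-forward from 17a5392 to d9c44ea is possible iff 17a5392 is an ancestor of d9c44ea.
Ancestors of d9c44ea: {17cb1b1, d9c44ea}.
17a5392 is not among them, so fast-forward is not possible.

No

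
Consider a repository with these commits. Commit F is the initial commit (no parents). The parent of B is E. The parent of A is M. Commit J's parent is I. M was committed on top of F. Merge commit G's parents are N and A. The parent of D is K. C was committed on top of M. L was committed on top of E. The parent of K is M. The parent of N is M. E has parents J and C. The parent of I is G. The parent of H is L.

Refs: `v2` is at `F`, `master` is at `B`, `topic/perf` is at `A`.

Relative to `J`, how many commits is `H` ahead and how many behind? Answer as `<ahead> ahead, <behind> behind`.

4 ahead, 0 behind

Reachable from H: {A, C, E, F, G, H, I, J, L, M, N}.
Reachable from J: {A, F, G, I, J, M, N}.
Only in H's history (ahead): {C, E, H, L} — 4.
Only in J's history (behind): {} — 0.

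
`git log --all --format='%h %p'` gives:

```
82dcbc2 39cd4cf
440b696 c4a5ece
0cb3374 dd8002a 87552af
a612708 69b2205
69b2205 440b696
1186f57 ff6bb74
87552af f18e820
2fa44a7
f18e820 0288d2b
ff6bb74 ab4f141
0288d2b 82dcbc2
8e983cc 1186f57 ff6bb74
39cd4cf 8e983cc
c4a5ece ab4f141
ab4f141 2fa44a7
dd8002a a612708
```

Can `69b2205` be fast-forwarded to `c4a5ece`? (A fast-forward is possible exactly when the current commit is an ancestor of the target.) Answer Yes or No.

A fast-forward from 69b2205 to c4a5ece is possible iff 69b2205 is an ancestor of c4a5ece.
Ancestors of c4a5ece: {2fa44a7, ab4f141, c4a5ece}.
69b2205 is not among them, so fast-forward is not possible.

No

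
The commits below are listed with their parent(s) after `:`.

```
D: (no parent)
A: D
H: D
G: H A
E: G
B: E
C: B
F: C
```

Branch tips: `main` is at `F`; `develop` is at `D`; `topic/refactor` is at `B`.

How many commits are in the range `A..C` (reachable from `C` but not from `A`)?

5

Reachable from C: {A, B, C, D, E, G, H}.
Reachable from A: {A, D}.
In C's history but not A's: {B, C, E, G, H} — 5 commits.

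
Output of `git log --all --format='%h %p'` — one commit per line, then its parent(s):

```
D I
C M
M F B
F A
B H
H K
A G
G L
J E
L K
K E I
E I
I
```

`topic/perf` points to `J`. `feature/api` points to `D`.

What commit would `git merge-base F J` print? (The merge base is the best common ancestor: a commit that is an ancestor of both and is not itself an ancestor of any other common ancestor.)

Ancestors of F: {A, E, F, G, I, K, L}.
Ancestors of J: {E, I, J}.
Common ancestors: {E, I}.
Among these, E is not an ancestor of any other common ancestor — it is the merge base.

E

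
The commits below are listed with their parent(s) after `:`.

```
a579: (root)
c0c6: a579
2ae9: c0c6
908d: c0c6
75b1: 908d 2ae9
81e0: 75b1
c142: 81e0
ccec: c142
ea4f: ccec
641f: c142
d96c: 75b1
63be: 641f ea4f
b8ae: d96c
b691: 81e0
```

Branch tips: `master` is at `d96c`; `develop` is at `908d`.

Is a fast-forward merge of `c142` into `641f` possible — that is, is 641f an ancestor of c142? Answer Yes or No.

A fast-forward from 641f to c142 is possible iff 641f is an ancestor of c142.
Ancestors of c142: {2ae9, 75b1, 81e0, 908d, a579, c0c6, c142}.
641f is not among them, so fast-forward is not possible.

No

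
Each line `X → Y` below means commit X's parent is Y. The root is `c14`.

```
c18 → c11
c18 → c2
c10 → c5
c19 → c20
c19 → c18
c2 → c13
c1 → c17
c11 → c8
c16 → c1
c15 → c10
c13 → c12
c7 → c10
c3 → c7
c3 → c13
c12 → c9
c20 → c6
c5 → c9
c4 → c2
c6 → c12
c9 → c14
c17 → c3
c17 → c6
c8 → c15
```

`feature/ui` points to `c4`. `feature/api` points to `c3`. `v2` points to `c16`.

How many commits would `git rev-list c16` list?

12

Walking parent pointers from c16: reachable set = {c1, c10, c12, c13, c14, c16, c17, c3, c5, c6, c7, c9}.
That is 12 commits.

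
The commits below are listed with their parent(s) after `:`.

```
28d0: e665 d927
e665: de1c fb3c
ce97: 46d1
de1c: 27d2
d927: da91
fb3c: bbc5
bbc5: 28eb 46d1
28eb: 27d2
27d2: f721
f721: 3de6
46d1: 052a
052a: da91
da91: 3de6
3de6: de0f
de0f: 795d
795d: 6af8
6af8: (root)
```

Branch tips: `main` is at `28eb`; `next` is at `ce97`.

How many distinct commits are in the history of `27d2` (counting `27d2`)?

Walking parent pointers from 27d2: reachable set = {27d2, 3de6, 6af8, 795d, de0f, f721}.
That is 6 commits.

6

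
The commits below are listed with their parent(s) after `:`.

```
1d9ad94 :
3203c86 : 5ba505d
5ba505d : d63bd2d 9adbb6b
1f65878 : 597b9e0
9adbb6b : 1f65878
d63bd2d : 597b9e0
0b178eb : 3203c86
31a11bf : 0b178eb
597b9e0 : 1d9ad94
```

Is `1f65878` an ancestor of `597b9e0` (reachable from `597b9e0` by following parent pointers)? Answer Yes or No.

Ancestors of 597b9e0: {1d9ad94, 597b9e0}.
1f65878 is not in that set, so it is not an ancestor of 597b9e0.

No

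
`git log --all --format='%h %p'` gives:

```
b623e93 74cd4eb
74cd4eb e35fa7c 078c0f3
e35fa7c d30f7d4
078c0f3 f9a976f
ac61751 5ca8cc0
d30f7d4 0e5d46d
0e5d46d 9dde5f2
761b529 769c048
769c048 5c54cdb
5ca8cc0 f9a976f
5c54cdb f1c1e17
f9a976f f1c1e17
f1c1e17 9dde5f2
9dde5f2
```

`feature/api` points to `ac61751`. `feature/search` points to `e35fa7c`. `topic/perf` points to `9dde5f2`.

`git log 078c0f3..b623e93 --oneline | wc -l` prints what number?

Reachable from b623e93: {078c0f3, 0e5d46d, 74cd4eb, 9dde5f2, b623e93, d30f7d4, e35fa7c, f1c1e17, f9a976f}.
Reachable from 078c0f3: {078c0f3, 9dde5f2, f1c1e17, f9a976f}.
In b623e93's history but not 078c0f3's: {0e5d46d, 74cd4eb, b623e93, d30f7d4, e35fa7c} — 5 commits.

5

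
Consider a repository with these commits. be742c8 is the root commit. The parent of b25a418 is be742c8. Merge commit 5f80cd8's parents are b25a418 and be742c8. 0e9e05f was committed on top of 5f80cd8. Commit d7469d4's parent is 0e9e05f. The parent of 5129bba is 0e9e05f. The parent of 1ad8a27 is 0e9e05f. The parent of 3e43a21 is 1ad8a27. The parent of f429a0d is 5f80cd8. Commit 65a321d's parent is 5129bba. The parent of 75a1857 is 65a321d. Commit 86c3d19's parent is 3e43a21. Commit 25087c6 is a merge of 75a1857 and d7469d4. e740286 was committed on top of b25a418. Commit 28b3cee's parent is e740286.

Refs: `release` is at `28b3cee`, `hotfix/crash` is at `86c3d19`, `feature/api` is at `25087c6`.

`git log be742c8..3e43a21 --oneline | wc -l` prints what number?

Reachable from 3e43a21: {0e9e05f, 1ad8a27, 3e43a21, 5f80cd8, b25a418, be742c8}.
Reachable from be742c8: {be742c8}.
In 3e43a21's history but not be742c8's: {0e9e05f, 1ad8a27, 3e43a21, 5f80cd8, b25a418} — 5 commits.

5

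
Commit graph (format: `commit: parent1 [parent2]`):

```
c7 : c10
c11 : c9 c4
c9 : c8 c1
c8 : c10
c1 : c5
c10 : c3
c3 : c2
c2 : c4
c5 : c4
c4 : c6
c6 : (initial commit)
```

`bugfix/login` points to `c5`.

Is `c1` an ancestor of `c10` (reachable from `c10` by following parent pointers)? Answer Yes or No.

Ancestors of c10: {c10, c2, c3, c4, c6}.
c1 is not in that set, so it is not an ancestor of c10.

No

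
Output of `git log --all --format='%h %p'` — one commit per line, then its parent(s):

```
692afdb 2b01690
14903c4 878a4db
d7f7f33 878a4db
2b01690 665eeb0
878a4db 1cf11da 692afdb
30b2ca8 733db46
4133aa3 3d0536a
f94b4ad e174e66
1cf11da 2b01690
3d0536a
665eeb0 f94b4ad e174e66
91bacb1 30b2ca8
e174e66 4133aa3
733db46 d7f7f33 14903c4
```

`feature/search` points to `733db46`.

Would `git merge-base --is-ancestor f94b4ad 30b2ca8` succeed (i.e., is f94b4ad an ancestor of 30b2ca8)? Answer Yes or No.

Yes

Ancestors of 30b2ca8 (commits reachable by following parents): {14903c4, 1cf11da, 2b01690, 30b2ca8, 3d0536a, 4133aa3, 665eeb0, 692afdb, 733db46, 878a4db, d7f7f33, e174e66, f94b4ad}.
f94b4ad is in that set, so it is an ancestor of 30b2ca8.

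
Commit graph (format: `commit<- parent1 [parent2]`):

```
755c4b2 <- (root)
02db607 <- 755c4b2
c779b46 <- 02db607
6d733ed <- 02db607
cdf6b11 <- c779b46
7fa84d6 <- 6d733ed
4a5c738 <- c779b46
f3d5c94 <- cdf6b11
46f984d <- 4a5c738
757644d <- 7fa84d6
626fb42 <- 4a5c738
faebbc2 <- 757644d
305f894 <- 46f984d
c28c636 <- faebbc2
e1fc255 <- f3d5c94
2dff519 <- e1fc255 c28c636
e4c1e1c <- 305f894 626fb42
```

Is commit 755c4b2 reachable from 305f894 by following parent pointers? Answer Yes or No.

Yes

Ancestors of 305f894 (commits reachable by following parents): {02db607, 305f894, 46f984d, 4a5c738, 755c4b2, c779b46}.
755c4b2 is in that set, so it is an ancestor of 305f894.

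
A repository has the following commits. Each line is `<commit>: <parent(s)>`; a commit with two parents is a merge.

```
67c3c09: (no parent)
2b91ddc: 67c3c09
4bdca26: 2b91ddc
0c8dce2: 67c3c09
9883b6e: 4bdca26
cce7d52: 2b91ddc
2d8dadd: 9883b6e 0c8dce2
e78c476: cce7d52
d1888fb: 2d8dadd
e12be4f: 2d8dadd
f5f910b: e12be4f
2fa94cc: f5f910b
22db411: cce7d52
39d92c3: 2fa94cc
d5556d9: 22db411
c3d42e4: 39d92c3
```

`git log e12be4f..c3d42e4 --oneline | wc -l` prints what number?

Reachable from c3d42e4: {0c8dce2, 2b91ddc, 2d8dadd, 2fa94cc, 39d92c3, 4bdca26, 67c3c09, 9883b6e, c3d42e4, e12be4f, f5f910b}.
Reachable from e12be4f: {0c8dce2, 2b91ddc, 2d8dadd, 4bdca26, 67c3c09, 9883b6e, e12be4f}.
In c3d42e4's history but not e12be4f's: {2fa94cc, 39d92c3, c3d42e4, f5f910b} — 4 commits.

4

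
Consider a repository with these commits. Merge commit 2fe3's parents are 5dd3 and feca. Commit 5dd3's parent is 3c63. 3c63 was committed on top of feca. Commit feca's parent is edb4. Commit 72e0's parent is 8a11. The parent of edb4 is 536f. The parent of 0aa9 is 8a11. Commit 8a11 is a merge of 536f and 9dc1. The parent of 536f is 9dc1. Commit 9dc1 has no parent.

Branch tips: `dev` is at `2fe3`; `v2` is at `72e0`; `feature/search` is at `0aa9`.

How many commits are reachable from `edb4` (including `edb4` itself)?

3

Walking parent pointers from edb4: reachable set = {536f, 9dc1, edb4}.
That is 3 commits.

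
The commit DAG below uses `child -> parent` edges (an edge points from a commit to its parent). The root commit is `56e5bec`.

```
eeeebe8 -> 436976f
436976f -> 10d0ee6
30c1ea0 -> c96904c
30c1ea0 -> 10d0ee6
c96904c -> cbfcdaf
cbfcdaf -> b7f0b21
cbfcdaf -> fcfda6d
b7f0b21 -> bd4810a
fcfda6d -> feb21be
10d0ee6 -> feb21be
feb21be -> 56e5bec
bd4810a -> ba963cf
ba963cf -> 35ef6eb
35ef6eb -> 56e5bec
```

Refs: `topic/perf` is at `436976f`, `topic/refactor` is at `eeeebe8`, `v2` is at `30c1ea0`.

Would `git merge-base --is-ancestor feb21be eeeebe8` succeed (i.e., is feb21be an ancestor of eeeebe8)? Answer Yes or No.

Yes

Ancestors of eeeebe8 (commits reachable by following parents): {10d0ee6, 436976f, 56e5bec, eeeebe8, feb21be}.
feb21be is in that set, so it is an ancestor of eeeebe8.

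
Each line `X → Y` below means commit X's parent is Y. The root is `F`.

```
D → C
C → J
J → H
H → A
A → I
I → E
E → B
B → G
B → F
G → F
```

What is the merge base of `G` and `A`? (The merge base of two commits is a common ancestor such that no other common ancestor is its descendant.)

Ancestors of G: {F, G}.
Ancestors of A: {A, B, E, F, G, I}.
Common ancestors: {F, G}.
Among these, G is not an ancestor of any other common ancestor — it is the merge base.

G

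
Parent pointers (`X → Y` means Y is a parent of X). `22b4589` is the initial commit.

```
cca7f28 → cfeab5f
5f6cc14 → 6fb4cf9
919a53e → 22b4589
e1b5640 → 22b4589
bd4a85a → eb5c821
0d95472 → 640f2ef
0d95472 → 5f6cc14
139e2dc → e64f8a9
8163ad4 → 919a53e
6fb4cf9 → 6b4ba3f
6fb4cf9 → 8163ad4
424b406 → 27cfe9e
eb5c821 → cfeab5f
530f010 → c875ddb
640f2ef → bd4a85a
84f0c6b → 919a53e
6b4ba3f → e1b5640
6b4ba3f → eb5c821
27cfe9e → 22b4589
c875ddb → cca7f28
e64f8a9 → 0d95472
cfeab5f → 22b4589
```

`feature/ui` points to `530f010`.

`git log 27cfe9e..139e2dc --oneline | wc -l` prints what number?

13

Reachable from 139e2dc: {0d95472, 139e2dc, 22b4589, 5f6cc14, 640f2ef, 6b4ba3f, 6fb4cf9, 8163ad4, 919a53e, bd4a85a, cfeab5f, e1b5640, e64f8a9, eb5c821}.
Reachable from 27cfe9e: {22b4589, 27cfe9e}.
In 139e2dc's history but not 27cfe9e's: {0d95472, 139e2dc, 5f6cc14, 640f2ef, 6b4ba3f, 6fb4cf9, 8163ad4, 919a53e, bd4a85a, cfeab5f, e1b5640, e64f8a9, eb5c821} — 13 commits.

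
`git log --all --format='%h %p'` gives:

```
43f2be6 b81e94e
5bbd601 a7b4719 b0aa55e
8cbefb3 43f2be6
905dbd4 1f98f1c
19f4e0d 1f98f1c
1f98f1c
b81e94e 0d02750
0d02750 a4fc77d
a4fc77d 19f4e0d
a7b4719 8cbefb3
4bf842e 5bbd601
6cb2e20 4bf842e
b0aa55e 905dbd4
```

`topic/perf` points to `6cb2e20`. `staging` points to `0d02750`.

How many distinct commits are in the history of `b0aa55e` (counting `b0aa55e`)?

3

Walking parent pointers from b0aa55e: reachable set = {1f98f1c, 905dbd4, b0aa55e}.
That is 3 commits.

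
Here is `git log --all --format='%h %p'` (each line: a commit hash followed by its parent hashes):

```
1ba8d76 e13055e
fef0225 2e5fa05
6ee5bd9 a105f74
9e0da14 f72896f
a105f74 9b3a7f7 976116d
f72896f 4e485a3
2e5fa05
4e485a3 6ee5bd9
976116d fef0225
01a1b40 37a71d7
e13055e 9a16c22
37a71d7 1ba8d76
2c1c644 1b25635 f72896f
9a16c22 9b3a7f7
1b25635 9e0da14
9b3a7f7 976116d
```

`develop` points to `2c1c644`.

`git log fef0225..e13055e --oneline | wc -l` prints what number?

4

Reachable from e13055e: {2e5fa05, 976116d, 9a16c22, 9b3a7f7, e13055e, fef0225}.
Reachable from fef0225: {2e5fa05, fef0225}.
In e13055e's history but not fef0225's: {976116d, 9a16c22, 9b3a7f7, e13055e} — 4 commits.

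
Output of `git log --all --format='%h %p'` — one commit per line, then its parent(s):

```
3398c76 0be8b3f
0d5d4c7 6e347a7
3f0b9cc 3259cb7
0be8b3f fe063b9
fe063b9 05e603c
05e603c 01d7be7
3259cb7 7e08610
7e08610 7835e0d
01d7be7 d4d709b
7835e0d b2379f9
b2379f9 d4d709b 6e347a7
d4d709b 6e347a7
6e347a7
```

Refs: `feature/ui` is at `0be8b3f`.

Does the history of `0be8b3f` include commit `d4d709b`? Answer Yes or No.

Ancestors of 0be8b3f (commits reachable by following parents): {01d7be7, 05e603c, 0be8b3f, 6e347a7, d4d709b, fe063b9}.
d4d709b is in that set, so it is an ancestor of 0be8b3f.

Yes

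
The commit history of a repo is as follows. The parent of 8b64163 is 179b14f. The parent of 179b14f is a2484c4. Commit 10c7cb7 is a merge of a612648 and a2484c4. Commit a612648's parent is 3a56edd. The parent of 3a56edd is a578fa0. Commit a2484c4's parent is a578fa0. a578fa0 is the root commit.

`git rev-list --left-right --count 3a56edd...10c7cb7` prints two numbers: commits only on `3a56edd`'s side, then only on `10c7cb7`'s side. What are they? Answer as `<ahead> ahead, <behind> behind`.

Reachable from 3a56edd: {3a56edd, a578fa0}.
Reachable from 10c7cb7: {10c7cb7, 3a56edd, a2484c4, a578fa0, a612648}.
Only in 3a56edd's history (ahead): {} — 0.
Only in 10c7cb7's history (behind): {10c7cb7, a2484c4, a612648} — 3.

0 ahead, 3 behind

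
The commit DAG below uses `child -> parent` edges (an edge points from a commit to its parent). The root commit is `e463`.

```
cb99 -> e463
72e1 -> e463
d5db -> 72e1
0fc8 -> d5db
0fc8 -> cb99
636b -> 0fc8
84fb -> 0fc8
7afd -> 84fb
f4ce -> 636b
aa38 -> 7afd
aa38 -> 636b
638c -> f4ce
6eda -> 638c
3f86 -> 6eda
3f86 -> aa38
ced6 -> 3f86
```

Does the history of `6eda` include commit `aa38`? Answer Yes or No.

No

Ancestors of 6eda: {0fc8, 636b, 638c, 6eda, 72e1, cb99, d5db, e463, f4ce}.
aa38 is not in that set, so it is not an ancestor of 6eda.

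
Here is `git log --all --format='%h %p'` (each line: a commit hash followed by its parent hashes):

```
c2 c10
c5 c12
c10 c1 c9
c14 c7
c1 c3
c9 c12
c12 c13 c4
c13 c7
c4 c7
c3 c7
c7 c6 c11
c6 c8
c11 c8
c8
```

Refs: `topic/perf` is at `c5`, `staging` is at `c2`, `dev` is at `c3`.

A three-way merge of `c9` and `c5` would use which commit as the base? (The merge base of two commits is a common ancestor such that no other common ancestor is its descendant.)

Ancestors of c9: {c11, c12, c13, c4, c6, c7, c8, c9}.
Ancestors of c5: {c11, c12, c13, c4, c5, c6, c7, c8}.
Common ancestors: {c11, c12, c13, c4, c6, c7, c8}.
Among these, c12 is not an ancestor of any other common ancestor — it is the merge base.

c12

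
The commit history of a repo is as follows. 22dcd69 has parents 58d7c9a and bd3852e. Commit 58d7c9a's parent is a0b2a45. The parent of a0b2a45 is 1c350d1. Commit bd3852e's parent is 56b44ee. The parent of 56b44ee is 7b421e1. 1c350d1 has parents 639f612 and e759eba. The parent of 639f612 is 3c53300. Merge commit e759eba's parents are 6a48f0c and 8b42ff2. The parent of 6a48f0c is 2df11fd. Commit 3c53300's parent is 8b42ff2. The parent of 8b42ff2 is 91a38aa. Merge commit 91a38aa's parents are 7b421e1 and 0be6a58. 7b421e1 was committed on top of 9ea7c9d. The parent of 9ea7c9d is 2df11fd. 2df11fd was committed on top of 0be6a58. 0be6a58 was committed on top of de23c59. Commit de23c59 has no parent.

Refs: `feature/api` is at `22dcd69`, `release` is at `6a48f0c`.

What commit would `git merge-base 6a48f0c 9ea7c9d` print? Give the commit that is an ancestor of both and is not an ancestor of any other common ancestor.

Ancestors of 6a48f0c: {0be6a58, 2df11fd, 6a48f0c, de23c59}.
Ancestors of 9ea7c9d: {0be6a58, 2df11fd, 9ea7c9d, de23c59}.
Common ancestors: {0be6a58, 2df11fd, de23c59}.
Among these, 2df11fd is not an ancestor of any other common ancestor — it is the merge base.

2df11fd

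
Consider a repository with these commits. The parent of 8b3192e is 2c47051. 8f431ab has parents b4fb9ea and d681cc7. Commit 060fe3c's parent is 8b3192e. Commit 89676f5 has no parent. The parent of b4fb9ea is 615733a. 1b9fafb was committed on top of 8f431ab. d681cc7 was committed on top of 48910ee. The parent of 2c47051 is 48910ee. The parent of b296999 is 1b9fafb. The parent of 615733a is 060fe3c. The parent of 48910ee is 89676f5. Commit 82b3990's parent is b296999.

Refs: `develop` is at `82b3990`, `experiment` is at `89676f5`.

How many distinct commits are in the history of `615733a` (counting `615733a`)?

6

Walking parent pointers from 615733a: reachable set = {060fe3c, 2c47051, 48910ee, 615733a, 89676f5, 8b3192e}.
That is 6 commits.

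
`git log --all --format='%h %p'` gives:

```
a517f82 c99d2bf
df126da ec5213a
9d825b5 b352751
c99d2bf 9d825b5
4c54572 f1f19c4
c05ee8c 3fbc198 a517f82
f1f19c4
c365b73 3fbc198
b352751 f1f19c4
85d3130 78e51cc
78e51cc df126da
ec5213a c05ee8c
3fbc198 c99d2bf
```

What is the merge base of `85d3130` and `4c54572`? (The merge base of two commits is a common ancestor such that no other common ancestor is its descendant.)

f1f19c4

Ancestors of 85d3130: {3fbc198, 78e51cc, 85d3130, 9d825b5, a517f82, b352751, c05ee8c, c99d2bf, df126da, ec5213a, f1f19c4}.
Ancestors of 4c54572: {4c54572, f1f19c4}.
Common ancestors: {f1f19c4}.
The only common ancestor is f1f19c4, so it is the merge base.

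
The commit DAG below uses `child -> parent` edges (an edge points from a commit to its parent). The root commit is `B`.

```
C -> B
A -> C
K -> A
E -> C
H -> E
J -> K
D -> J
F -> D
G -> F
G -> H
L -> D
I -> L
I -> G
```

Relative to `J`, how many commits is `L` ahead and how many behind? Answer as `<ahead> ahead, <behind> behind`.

Reachable from L: {A, B, C, D, J, K, L}.
Reachable from J: {A, B, C, J, K}.
Only in L's history (ahead): {D, L} — 2.
Only in J's history (behind): {} — 0.

2 ahead, 0 behind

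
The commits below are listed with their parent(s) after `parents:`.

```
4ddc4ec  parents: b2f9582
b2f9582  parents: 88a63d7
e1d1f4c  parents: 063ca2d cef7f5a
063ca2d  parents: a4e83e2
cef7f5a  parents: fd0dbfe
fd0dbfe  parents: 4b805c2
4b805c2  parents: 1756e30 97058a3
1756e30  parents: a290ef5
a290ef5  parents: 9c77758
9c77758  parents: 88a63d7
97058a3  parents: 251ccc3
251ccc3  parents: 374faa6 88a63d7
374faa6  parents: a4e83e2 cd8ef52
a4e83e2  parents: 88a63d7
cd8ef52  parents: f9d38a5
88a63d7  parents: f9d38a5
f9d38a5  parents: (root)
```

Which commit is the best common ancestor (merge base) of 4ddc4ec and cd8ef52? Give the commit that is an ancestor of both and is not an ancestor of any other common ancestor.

f9d38a5

Ancestors of 4ddc4ec: {4ddc4ec, 88a63d7, b2f9582, f9d38a5}.
Ancestors of cd8ef52: {cd8ef52, f9d38a5}.
Common ancestors: {f9d38a5}.
The only common ancestor is f9d38a5, so it is the merge base.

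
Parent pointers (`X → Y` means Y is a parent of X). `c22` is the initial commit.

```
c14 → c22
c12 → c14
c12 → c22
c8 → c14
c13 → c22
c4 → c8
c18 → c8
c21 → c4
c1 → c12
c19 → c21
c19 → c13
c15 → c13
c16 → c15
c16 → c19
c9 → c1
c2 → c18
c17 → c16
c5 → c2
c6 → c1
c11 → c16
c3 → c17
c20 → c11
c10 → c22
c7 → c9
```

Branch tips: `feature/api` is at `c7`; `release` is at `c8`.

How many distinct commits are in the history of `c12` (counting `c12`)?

3

Walking parent pointers from c12: reachable set = {c12, c14, c22}.
That is 3 commits.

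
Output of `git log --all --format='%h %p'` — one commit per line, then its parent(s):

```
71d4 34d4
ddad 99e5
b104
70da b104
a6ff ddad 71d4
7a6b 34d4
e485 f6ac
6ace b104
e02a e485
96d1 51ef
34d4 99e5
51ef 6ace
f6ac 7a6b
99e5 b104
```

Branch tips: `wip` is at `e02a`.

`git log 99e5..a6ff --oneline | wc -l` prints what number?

Reachable from a6ff: {34d4, 71d4, 99e5, a6ff, b104, ddad}.
Reachable from 99e5: {99e5, b104}.
In a6ff's history but not 99e5's: {34d4, 71d4, a6ff, ddad} — 4 commits.

4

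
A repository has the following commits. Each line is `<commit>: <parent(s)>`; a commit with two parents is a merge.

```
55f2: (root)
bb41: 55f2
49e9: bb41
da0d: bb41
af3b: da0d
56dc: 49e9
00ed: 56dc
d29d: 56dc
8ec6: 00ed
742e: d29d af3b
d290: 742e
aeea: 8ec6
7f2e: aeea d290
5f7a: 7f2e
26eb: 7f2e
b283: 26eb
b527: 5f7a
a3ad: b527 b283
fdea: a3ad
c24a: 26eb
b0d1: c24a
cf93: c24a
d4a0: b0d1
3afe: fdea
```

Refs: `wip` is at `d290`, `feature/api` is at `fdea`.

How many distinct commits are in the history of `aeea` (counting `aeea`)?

Walking parent pointers from aeea: reachable set = {00ed, 49e9, 55f2, 56dc, 8ec6, aeea, bb41}.
That is 7 commits.

7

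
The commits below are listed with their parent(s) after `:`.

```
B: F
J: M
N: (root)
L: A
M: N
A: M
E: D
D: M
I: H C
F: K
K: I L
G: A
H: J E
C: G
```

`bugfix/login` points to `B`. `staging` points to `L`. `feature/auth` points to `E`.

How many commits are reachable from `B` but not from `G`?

10

Reachable from B: {A, B, C, D, E, F, G, H, I, J, K, L, M, N}.
Reachable from G: {A, G, M, N}.
In B's history but not G's: {B, C, D, E, F, H, I, J, K, L} — 10 commits.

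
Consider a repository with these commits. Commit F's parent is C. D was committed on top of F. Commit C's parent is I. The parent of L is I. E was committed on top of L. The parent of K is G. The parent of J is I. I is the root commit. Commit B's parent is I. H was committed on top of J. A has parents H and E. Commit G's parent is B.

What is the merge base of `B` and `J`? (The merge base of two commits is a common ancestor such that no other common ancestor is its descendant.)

Ancestors of B: {B, I}.
Ancestors of J: {I, J}.
Common ancestors: {I}.
The only common ancestor is I, so it is the merge base.

I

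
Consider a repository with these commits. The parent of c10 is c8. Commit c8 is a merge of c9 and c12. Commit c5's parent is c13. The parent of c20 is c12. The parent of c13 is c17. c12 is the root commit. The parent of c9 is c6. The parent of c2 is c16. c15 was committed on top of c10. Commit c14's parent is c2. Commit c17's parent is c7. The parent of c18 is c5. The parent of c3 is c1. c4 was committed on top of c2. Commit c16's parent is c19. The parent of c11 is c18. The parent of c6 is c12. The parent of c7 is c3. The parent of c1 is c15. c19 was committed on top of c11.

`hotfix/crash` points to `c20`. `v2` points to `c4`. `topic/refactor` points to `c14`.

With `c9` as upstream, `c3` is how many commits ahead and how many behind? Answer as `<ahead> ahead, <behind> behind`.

5 ahead, 0 behind

Reachable from c3: {c1, c10, c12, c15, c3, c6, c8, c9}.
Reachable from c9: {c12, c6, c9}.
Only in c3's history (ahead): {c1, c10, c15, c3, c8} — 5.
Only in c9's history (behind): {} — 0.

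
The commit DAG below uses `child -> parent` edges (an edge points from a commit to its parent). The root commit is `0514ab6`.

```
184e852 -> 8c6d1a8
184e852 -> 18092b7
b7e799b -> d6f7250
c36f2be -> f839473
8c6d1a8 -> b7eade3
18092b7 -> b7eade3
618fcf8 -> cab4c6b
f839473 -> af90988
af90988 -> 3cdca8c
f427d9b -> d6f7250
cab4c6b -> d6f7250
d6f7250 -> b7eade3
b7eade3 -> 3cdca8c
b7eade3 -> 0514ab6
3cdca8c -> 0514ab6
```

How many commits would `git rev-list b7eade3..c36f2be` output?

3

Reachable from c36f2be: {0514ab6, 3cdca8c, af90988, c36f2be, f839473}.
Reachable from b7eade3: {0514ab6, 3cdca8c, b7eade3}.
In c36f2be's history but not b7eade3's: {af90988, c36f2be, f839473} — 3 commits.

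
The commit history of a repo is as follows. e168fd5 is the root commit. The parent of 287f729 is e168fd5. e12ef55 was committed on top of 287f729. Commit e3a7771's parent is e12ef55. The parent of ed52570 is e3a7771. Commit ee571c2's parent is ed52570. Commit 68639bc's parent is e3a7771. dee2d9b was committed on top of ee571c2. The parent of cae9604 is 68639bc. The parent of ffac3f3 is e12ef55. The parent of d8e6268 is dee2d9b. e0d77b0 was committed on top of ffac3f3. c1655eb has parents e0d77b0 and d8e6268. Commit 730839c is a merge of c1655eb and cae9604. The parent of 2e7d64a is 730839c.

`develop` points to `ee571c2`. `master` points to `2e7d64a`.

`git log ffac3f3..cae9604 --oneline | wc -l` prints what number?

Reachable from cae9604: {287f729, 68639bc, cae9604, e12ef55, e168fd5, e3a7771}.
Reachable from ffac3f3: {287f729, e12ef55, e168fd5, ffac3f3}.
In cae9604's history but not ffac3f3's: {68639bc, cae9604, e3a7771} — 3 commits.

3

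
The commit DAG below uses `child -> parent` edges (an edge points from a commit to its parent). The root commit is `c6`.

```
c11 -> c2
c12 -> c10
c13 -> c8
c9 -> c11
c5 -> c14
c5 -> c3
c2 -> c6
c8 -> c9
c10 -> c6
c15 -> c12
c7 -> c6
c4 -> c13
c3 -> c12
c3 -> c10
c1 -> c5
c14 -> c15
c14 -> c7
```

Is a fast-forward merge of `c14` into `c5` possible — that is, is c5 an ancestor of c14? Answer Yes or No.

No

A fast-forward from c5 to c14 is possible iff c5 is an ancestor of c14.
Ancestors of c14: {c10, c12, c14, c15, c6, c7}.
c5 is not among them, so fast-forward is not possible.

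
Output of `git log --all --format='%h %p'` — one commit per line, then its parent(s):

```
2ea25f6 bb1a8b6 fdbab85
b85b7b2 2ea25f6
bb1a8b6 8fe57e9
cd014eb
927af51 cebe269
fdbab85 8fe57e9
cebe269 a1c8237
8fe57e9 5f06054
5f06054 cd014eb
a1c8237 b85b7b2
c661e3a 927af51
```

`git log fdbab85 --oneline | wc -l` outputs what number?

4

Walking parent pointers from fdbab85: reachable set = {5f06054, 8fe57e9, cd014eb, fdbab85}.
That is 4 commits.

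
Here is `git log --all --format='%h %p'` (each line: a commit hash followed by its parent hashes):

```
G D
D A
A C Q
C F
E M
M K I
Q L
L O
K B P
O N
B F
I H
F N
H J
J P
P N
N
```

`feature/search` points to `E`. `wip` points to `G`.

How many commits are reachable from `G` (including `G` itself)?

9

Walking parent pointers from G: reachable set = {A, C, D, F, G, L, N, O, Q}.
That is 9 commits.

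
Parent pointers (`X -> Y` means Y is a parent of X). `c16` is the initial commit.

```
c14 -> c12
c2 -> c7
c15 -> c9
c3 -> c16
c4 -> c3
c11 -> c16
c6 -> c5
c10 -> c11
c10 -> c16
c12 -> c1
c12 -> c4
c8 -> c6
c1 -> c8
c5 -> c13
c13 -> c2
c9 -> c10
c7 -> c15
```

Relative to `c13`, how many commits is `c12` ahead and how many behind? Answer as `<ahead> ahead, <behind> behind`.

7 ahead, 0 behind

Reachable from c12: {c1, c10, c11, c12, c13, c15, c16, c2, c3, c4, c5, c6, c7, c8, c9}.
Reachable from c13: {c10, c11, c13, c15, c16, c2, c7, c9}.
Only in c12's history (ahead): {c1, c12, c3, c4, c5, c6, c8} — 7.
Only in c13's history (behind): {} — 0.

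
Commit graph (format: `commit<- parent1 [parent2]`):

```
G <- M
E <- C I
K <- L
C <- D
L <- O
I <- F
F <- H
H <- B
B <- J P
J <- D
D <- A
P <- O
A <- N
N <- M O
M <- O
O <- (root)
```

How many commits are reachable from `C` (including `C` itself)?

6

Walking parent pointers from C: reachable set = {A, C, D, M, N, O}.
That is 6 commits.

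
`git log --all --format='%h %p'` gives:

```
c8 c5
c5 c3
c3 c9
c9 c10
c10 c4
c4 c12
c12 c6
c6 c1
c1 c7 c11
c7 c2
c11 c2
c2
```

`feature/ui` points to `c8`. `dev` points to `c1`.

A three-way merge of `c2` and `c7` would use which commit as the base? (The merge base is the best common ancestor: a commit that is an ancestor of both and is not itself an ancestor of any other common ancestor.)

c2

Ancestors of c2: {c2}.
Ancestors of c7: {c2, c7}.
Common ancestors: {c2}.
The only common ancestor is c2, so it is the merge base.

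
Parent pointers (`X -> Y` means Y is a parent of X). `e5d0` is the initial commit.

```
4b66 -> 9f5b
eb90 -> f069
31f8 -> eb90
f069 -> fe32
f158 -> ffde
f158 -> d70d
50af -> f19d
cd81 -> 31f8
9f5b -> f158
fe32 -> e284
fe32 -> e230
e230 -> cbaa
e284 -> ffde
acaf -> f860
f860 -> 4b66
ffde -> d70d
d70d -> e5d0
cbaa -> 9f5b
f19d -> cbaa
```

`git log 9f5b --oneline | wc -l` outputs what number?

Walking parent pointers from 9f5b: reachable set = {9f5b, d70d, e5d0, f158, ffde}.
That is 5 commits.

5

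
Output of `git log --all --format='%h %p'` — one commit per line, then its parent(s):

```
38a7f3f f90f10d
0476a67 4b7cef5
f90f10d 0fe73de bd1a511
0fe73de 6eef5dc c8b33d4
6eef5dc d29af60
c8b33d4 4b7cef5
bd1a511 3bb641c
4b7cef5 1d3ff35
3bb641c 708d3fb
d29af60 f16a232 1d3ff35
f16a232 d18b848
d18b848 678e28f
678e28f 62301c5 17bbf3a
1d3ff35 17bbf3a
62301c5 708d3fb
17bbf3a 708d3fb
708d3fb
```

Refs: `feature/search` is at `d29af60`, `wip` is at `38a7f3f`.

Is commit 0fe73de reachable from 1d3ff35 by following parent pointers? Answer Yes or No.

No

Ancestors of 1d3ff35: {17bbf3a, 1d3ff35, 708d3fb}.
0fe73de is not in that set, so it is not an ancestor of 1d3ff35.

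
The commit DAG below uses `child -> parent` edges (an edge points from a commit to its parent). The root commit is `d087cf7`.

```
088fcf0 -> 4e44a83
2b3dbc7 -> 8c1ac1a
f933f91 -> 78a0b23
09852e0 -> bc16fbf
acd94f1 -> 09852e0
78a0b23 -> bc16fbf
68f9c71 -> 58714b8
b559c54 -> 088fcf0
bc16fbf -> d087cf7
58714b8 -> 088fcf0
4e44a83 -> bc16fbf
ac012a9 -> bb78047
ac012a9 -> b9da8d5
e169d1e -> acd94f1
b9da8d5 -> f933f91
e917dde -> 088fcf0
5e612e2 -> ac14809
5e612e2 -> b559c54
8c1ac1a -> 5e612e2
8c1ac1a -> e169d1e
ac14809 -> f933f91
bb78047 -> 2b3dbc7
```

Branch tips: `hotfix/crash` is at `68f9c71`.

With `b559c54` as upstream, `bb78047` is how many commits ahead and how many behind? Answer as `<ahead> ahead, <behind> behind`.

Reachable from bb78047: {088fcf0, 09852e0, 2b3dbc7, 4e44a83, 5e612e2, 78a0b23, 8c1ac1a, ac14809, acd94f1, b559c54, bb78047, bc16fbf, d087cf7, e169d1e, f933f91}.
Reachable from b559c54: {088fcf0, 4e44a83, b559c54, bc16fbf, d087cf7}.
Only in bb78047's history (ahead): {09852e0, 2b3dbc7, 5e612e2, 78a0b23, 8c1ac1a, ac14809, acd94f1, bb78047, e169d1e, f933f91} — 10.
Only in b559c54's history (behind): {} — 0.

10 ahead, 0 behind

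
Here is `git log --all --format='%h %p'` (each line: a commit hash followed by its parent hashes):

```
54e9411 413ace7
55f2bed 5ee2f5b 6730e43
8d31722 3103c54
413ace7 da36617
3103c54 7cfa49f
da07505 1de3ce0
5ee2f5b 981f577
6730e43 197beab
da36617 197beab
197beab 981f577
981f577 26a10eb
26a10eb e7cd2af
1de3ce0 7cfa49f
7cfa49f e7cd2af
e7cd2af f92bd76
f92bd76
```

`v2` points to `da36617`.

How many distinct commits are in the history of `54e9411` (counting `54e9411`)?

8

Walking parent pointers from 54e9411: reachable set = {197beab, 26a10eb, 413ace7, 54e9411, 981f577, da36617, e7cd2af, f92bd76}.
That is 8 commits.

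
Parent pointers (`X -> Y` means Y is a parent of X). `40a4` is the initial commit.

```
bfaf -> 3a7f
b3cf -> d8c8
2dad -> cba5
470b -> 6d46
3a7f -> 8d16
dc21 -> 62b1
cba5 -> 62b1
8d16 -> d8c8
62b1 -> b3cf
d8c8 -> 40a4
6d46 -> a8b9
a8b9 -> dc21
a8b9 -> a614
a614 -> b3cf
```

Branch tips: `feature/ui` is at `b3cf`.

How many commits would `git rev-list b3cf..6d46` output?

Reachable from 6d46: {40a4, 62b1, 6d46, a614, a8b9, b3cf, d8c8, dc21}.
Reachable from b3cf: {40a4, b3cf, d8c8}.
In 6d46's history but not b3cf's: {62b1, 6d46, a614, a8b9, dc21} — 5 commits.

5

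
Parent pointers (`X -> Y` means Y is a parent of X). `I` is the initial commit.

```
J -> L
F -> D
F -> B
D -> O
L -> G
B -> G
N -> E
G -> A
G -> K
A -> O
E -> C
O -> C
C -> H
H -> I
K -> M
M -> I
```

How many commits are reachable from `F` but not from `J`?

Reachable from F: {A, B, C, D, F, G, H, I, K, M, O}.
Reachable from J: {A, C, G, H, I, J, K, L, M, O}.
In F's history but not J's: {B, D, F} — 3 commits.

3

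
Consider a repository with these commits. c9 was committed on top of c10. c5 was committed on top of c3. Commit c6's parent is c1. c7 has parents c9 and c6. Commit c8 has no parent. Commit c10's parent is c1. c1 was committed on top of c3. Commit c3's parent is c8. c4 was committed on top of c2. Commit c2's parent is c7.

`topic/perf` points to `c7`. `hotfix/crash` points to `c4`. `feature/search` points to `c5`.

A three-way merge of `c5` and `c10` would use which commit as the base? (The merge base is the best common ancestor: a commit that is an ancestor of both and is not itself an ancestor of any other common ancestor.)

Ancestors of c5: {c3, c5, c8}.
Ancestors of c10: {c1, c10, c3, c8}.
Common ancestors: {c3, c8}.
Among these, c3 is not an ancestor of any other common ancestor — it is the merge base.

c3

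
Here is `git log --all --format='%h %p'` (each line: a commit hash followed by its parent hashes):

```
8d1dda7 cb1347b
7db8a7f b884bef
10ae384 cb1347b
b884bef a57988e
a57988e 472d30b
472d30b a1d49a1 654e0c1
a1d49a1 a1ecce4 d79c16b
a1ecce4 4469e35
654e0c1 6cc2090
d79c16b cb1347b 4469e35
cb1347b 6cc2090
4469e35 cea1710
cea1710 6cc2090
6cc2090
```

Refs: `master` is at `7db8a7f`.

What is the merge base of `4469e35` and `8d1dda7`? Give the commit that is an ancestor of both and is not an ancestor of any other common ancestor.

6cc2090

Ancestors of 4469e35: {4469e35, 6cc2090, cea1710}.
Ancestors of 8d1dda7: {6cc2090, 8d1dda7, cb1347b}.
Common ancestors: {6cc2090}.
The only common ancestor is 6cc2090, so it is the merge base.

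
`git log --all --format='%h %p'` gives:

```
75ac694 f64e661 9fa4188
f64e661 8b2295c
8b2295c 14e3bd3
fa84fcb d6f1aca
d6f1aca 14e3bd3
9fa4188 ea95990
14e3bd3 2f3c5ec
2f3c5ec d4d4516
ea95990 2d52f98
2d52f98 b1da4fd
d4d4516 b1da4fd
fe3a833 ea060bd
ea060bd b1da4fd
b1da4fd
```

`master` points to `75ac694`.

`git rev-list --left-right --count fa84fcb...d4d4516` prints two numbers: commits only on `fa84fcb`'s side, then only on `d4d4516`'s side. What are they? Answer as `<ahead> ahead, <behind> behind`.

4 ahead, 0 behind

Reachable from fa84fcb: {14e3bd3, 2f3c5ec, b1da4fd, d4d4516, d6f1aca, fa84fcb}.
Reachable from d4d4516: {b1da4fd, d4d4516}.
Only in fa84fcb's history (ahead): {14e3bd3, 2f3c5ec, d6f1aca, fa84fcb} — 4.
Only in d4d4516's history (behind): {} — 0.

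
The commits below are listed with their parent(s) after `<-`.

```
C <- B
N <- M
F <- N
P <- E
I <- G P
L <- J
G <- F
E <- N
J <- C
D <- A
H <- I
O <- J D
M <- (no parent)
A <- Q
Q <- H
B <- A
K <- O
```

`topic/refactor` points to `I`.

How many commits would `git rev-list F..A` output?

Reachable from A: {A, E, F, G, H, I, M, N, P, Q}.
Reachable from F: {F, M, N}.
In A's history but not F's: {A, E, G, H, I, P, Q} — 7 commits.

7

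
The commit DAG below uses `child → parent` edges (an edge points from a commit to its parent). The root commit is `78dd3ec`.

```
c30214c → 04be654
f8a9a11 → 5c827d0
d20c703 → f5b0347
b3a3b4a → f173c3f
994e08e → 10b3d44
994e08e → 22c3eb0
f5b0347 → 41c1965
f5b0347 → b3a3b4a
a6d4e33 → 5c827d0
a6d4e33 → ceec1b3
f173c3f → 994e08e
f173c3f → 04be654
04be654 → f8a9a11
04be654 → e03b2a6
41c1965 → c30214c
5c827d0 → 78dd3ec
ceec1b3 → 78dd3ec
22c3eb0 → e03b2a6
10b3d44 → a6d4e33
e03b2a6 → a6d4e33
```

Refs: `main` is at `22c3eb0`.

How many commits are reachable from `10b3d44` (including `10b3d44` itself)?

Walking parent pointers from 10b3d44: reachable set = {10b3d44, 5c827d0, 78dd3ec, a6d4e33, ceec1b3}.
That is 5 commits.

5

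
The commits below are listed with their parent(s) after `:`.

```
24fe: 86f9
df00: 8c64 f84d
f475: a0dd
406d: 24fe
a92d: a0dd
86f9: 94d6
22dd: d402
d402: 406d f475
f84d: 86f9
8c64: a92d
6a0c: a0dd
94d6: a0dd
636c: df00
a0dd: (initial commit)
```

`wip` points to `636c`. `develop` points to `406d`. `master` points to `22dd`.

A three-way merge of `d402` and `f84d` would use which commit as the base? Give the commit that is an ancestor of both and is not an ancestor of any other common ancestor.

86f9

Ancestors of d402: {24fe, 406d, 86f9, 94d6, a0dd, d402, f475}.
Ancestors of f84d: {86f9, 94d6, a0dd, f84d}.
Common ancestors: {86f9, 94d6, a0dd}.
Among these, 86f9 is not an ancestor of any other common ancestor — it is the merge base.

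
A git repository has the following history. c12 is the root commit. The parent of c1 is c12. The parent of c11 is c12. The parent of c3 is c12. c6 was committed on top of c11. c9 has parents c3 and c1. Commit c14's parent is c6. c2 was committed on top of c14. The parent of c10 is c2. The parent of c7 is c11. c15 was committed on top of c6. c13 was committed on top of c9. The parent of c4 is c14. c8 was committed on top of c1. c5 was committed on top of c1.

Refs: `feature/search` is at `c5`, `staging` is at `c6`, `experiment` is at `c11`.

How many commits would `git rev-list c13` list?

Walking parent pointers from c13: reachable set = {c1, c12, c13, c3, c9}.
That is 5 commits.

5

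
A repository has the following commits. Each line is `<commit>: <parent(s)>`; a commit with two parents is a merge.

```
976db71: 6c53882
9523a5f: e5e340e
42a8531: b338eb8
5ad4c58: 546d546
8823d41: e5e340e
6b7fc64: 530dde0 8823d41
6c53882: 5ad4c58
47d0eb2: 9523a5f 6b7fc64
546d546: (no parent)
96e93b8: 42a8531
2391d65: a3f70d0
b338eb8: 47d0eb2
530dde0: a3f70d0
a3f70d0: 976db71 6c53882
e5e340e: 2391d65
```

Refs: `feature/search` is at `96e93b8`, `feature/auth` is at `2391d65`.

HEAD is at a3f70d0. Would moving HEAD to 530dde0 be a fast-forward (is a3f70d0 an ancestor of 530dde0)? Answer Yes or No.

Yes

A fast-forward from a3f70d0 to 530dde0 is possible iff a3f70d0 is an ancestor of 530dde0.
Ancestors of 530dde0: {530dde0, 546d546, 5ad4c58, 6c53882, 976db71, a3f70d0}.
a3f70d0 is among them, so fast-forward is possible.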